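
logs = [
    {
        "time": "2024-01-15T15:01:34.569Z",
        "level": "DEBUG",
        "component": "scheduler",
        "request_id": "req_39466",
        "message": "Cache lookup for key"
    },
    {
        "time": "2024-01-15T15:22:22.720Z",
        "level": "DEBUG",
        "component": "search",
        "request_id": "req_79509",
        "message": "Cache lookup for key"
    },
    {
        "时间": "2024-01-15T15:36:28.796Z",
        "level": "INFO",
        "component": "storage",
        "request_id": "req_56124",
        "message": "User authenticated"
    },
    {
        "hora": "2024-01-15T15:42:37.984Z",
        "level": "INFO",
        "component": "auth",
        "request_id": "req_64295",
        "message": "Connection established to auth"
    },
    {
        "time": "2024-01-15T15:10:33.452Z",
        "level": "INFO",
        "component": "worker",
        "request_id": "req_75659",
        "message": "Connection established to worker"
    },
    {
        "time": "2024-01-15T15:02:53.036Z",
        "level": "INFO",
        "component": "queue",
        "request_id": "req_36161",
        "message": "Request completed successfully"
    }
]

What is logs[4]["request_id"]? "req_75659"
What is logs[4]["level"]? "INFO"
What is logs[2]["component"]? "storage"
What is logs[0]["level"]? "DEBUG"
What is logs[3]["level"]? "INFO"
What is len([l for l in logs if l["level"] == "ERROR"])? 0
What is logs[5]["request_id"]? "req_36161"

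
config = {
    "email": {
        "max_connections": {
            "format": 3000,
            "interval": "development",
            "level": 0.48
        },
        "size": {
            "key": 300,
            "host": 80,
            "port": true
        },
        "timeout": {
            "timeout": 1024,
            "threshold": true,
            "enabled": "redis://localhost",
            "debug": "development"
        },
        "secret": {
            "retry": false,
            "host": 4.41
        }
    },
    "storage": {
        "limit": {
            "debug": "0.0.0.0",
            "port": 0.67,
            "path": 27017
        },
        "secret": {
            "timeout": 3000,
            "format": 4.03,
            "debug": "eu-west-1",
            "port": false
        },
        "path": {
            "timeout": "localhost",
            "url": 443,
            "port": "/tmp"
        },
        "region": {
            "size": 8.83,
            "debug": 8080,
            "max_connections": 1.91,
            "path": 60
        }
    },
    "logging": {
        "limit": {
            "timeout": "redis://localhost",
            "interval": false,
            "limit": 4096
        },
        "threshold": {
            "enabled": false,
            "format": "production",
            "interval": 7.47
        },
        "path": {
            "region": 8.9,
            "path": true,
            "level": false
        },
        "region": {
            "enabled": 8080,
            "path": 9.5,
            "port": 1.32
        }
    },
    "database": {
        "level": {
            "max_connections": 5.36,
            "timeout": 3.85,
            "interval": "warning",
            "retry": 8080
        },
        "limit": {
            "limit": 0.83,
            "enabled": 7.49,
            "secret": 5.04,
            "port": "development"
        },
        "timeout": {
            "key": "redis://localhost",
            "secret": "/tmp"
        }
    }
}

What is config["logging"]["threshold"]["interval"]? 7.47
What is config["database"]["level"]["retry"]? 8080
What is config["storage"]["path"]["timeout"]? "localhost"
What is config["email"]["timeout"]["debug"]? "development"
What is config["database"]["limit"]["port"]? "development"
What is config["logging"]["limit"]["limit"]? 4096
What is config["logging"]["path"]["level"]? False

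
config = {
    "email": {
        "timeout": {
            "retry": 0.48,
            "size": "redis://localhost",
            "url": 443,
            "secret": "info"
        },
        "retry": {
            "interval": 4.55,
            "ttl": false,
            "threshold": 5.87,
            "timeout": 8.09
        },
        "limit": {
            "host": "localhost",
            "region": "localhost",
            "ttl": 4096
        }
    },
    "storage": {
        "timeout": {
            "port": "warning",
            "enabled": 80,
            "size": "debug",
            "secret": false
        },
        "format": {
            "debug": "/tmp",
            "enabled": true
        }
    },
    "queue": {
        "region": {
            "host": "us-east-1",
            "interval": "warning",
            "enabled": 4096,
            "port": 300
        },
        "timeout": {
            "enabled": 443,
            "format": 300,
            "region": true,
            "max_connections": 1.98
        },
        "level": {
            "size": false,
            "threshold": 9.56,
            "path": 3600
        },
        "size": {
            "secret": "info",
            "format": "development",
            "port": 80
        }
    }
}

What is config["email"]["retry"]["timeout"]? 8.09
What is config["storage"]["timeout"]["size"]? "debug"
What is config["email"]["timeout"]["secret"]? "info"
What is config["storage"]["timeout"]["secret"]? False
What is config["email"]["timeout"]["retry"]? 0.48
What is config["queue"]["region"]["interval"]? "warning"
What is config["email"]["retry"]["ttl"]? False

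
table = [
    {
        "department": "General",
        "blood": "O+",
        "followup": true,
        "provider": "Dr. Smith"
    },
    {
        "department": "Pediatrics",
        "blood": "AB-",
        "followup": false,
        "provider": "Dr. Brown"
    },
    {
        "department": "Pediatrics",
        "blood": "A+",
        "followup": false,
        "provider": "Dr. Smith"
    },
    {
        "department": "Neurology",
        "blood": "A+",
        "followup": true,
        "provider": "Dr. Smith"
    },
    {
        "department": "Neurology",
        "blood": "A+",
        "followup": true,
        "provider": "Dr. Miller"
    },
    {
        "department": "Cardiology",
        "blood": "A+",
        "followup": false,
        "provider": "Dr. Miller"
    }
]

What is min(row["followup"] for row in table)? False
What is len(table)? 6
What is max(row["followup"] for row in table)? True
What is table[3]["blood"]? "A+"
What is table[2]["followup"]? False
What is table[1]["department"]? "Pediatrics"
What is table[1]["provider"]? "Dr. Brown"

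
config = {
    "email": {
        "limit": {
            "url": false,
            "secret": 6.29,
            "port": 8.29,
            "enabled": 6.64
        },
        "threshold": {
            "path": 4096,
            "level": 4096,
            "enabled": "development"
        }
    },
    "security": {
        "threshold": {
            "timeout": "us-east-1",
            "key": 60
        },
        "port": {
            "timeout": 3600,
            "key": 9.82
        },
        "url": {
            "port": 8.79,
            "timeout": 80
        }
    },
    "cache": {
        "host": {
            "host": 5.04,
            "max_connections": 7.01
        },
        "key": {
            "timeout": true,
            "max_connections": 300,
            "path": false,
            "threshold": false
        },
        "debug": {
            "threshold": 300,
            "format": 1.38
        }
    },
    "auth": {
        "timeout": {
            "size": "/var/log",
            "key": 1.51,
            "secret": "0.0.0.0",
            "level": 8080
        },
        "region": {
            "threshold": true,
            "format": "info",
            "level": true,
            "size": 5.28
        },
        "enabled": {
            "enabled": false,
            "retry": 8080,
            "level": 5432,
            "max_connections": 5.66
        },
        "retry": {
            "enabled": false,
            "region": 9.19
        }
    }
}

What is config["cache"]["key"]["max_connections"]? 300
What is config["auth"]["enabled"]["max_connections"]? 5.66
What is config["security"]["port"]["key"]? 9.82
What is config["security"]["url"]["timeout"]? 80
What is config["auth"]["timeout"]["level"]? 8080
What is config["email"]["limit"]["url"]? False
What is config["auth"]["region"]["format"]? "info"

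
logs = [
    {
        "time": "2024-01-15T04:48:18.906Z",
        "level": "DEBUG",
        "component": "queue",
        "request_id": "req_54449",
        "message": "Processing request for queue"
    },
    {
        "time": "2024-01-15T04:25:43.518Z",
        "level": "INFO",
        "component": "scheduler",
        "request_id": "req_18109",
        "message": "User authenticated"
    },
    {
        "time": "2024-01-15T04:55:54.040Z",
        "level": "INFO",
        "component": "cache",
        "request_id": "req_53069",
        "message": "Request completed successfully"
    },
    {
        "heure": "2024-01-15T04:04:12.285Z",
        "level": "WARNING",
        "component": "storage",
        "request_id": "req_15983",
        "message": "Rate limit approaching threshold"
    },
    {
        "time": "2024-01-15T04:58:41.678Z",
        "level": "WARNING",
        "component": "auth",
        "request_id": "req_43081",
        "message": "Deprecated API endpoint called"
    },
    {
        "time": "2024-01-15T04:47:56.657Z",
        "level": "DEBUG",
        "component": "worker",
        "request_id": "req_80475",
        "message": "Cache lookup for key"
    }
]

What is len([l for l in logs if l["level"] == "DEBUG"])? 2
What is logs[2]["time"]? "2024-01-15T04:55:54.040Z"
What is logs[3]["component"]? "storage"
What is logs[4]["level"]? "WARNING"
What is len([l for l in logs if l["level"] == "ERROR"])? 0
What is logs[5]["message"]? "Cache lookup for key"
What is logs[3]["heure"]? "2024-01-15T04:04:12.285Z"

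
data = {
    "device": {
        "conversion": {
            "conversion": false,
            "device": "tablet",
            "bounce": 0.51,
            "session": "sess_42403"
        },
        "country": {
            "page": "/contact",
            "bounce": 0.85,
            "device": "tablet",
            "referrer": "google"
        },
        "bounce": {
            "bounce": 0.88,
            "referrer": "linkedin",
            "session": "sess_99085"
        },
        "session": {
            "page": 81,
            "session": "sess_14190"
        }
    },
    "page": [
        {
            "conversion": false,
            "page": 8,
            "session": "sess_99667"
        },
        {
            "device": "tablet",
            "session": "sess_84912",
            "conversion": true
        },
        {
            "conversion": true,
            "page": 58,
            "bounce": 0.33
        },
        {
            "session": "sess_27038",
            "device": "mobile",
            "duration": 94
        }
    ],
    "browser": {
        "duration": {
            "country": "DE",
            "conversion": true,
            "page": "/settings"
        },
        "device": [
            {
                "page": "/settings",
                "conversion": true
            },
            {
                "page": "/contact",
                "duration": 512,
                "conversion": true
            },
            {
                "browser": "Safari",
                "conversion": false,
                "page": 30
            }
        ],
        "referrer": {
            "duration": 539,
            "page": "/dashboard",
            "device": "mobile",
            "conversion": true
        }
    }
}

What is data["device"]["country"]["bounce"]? 0.85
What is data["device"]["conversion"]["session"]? "sess_42403"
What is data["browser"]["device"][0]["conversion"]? True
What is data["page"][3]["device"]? "mobile"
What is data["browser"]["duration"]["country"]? "DE"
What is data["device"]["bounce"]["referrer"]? "linkedin"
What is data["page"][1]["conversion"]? True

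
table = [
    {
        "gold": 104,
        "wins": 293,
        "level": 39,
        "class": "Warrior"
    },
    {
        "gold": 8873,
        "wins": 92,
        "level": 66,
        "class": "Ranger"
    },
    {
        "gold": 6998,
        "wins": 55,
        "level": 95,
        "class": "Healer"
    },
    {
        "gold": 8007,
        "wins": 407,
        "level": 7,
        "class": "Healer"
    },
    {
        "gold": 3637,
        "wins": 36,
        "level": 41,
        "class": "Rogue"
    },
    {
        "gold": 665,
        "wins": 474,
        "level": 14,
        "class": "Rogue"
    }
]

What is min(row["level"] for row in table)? 7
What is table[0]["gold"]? 104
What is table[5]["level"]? 14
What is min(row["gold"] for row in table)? 104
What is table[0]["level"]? 39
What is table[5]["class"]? "Rogue"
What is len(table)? 6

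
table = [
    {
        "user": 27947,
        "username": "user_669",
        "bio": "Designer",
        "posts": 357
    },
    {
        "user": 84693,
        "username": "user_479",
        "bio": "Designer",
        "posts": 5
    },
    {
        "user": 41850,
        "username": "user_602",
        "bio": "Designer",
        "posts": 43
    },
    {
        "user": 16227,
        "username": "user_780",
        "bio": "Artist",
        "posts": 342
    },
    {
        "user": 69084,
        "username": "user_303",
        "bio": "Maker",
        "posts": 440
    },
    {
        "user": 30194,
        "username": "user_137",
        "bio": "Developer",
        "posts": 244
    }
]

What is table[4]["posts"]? 440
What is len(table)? 6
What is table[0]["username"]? "user_669"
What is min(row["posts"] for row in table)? 5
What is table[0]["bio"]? "Designer"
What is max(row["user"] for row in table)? 84693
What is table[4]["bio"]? "Maker"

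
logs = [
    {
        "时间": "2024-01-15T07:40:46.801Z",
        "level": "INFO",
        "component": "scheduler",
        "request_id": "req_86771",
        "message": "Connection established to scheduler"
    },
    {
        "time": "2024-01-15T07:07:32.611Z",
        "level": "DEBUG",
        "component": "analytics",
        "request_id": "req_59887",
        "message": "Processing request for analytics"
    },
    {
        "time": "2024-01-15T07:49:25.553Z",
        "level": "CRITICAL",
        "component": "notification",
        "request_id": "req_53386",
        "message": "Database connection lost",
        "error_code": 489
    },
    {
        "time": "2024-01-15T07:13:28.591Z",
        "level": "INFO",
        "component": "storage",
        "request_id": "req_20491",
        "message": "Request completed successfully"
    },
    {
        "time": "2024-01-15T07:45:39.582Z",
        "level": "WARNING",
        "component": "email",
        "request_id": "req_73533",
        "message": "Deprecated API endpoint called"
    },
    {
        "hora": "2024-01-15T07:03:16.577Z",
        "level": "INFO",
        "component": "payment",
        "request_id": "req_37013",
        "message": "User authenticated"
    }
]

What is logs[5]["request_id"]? "req_37013"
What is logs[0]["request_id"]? "req_86771"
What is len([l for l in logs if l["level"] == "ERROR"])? 0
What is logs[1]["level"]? "DEBUG"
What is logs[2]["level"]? "CRITICAL"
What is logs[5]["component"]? "payment"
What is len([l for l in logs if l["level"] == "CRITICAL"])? 1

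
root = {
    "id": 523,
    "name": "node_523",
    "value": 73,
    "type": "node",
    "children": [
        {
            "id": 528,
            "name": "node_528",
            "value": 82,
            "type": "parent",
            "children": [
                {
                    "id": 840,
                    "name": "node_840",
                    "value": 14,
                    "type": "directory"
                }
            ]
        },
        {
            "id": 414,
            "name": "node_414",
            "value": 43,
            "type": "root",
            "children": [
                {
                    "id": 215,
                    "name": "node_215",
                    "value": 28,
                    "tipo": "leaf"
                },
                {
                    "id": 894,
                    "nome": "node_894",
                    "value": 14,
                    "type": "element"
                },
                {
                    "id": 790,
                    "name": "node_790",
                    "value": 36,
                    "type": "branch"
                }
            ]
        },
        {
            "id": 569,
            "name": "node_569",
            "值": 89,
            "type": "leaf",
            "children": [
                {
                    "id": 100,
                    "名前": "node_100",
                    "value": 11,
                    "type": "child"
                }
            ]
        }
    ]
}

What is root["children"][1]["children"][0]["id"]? 215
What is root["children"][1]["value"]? 43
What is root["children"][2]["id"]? 569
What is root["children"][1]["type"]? "root"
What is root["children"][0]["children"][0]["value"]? 14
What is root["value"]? 73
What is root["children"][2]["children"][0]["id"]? 100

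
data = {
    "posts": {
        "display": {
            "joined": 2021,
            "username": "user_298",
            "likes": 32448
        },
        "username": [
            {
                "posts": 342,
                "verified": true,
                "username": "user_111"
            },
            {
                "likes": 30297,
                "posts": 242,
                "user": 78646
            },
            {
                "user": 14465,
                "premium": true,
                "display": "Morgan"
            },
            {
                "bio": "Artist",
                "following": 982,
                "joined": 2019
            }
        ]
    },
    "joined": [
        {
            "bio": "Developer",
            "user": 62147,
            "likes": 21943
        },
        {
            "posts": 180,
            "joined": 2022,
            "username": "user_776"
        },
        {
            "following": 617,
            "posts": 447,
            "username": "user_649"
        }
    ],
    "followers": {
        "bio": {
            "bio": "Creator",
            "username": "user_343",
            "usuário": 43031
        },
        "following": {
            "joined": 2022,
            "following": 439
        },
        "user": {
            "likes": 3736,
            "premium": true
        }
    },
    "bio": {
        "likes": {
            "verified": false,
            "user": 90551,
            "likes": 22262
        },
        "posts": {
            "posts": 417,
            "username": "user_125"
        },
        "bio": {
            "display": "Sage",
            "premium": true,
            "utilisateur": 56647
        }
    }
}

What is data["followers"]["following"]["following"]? 439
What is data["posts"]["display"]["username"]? "user_298"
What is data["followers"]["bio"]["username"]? "user_343"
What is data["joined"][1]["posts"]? 180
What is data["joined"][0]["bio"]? "Developer"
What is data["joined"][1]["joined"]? 2022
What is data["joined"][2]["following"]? 617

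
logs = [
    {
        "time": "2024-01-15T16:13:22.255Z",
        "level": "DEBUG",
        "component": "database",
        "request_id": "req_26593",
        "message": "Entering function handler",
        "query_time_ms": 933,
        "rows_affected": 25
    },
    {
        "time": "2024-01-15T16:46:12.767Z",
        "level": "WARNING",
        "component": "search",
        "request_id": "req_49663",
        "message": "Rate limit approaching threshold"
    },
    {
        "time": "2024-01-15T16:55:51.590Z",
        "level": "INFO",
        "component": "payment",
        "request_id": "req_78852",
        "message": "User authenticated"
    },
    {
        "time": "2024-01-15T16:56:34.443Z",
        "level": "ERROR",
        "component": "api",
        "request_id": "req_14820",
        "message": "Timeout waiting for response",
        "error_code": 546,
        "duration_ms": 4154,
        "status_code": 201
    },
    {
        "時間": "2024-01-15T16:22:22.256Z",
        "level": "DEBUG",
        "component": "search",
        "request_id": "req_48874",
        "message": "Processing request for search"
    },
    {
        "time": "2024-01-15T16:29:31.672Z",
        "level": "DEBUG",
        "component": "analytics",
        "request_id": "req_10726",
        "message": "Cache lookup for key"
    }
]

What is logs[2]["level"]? "INFO"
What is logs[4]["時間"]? "2024-01-15T16:22:22.256Z"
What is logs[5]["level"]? "DEBUG"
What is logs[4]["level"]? "DEBUG"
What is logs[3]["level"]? "ERROR"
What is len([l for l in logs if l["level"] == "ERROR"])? 1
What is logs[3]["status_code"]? 201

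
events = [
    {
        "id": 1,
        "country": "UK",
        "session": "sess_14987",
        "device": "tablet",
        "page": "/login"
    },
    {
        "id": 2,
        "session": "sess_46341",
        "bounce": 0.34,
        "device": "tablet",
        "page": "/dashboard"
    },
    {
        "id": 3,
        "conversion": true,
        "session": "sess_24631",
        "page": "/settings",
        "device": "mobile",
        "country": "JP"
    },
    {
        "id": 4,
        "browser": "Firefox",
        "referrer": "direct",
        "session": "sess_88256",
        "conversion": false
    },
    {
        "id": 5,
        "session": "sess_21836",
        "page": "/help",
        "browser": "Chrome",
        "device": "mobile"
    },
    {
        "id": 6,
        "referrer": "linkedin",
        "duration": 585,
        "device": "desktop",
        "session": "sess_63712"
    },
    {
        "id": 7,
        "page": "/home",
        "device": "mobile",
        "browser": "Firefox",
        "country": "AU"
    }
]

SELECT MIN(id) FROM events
1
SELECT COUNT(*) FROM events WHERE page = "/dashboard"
1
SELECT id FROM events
[1, 2, 3, 4, 5, 6, 7]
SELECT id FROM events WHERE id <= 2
[1, 2]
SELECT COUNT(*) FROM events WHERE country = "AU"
1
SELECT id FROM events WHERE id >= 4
[4, 5, 6, 7]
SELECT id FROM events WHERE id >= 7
[7]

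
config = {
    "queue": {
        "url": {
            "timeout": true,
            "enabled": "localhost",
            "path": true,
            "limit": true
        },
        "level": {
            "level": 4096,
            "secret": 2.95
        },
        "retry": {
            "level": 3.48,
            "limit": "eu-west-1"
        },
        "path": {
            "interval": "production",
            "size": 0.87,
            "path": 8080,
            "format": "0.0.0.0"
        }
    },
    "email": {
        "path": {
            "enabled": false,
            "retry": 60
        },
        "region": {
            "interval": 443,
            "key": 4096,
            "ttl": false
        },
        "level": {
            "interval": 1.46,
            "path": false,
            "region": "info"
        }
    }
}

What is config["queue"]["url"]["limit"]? True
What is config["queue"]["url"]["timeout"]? True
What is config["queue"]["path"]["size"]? 0.87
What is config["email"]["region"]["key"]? 4096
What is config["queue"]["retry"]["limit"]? "eu-west-1"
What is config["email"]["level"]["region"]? "info"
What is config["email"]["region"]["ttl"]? False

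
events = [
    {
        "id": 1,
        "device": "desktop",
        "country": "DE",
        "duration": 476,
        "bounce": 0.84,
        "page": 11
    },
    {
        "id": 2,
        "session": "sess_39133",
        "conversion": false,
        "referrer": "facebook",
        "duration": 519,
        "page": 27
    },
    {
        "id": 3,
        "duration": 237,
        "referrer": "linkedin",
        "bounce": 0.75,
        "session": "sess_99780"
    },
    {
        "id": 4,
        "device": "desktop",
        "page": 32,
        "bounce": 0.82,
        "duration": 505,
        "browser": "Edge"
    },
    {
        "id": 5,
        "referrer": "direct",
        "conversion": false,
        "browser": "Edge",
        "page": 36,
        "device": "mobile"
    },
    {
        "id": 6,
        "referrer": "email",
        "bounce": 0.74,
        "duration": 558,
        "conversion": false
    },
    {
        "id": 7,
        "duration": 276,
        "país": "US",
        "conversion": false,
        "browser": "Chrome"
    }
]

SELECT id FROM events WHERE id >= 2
[2, 3, 4, 5, 6, 7]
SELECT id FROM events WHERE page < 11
[]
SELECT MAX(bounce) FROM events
0.84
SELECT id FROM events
[1, 2, 3, 4, 5, 6, 7]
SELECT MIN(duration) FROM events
237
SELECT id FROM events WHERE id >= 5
[5, 6, 7]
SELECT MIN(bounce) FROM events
0.74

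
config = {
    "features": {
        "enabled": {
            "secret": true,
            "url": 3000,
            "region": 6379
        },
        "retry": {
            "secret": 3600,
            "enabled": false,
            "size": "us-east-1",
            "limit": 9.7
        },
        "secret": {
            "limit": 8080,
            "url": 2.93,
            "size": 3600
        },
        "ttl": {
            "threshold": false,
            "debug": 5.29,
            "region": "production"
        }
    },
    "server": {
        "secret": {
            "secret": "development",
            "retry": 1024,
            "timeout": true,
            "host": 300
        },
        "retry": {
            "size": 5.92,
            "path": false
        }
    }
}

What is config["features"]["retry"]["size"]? "us-east-1"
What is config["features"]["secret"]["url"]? 2.93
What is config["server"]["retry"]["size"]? 5.92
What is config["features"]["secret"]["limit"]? 8080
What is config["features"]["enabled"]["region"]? 6379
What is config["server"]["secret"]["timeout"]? True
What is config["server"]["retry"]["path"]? False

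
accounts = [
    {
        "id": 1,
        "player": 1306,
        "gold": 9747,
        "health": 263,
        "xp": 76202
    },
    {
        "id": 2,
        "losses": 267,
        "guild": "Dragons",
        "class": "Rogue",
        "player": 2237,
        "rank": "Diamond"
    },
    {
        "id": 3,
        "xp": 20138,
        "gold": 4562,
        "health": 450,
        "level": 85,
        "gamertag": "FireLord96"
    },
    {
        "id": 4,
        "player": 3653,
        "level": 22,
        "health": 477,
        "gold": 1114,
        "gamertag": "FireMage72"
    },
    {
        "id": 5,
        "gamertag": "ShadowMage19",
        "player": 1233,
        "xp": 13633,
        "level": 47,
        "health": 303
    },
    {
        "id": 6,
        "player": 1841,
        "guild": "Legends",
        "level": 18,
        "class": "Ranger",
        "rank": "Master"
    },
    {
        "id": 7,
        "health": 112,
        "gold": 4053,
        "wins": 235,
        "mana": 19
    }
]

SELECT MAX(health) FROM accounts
477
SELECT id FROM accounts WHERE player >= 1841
[2, 4, 6]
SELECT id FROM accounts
[1, 2, 3, 4, 5, 6, 7]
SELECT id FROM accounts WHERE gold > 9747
[]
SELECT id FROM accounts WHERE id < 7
[1, 2, 3, 4, 5, 6]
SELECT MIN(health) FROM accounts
112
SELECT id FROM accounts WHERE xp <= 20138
[3, 5]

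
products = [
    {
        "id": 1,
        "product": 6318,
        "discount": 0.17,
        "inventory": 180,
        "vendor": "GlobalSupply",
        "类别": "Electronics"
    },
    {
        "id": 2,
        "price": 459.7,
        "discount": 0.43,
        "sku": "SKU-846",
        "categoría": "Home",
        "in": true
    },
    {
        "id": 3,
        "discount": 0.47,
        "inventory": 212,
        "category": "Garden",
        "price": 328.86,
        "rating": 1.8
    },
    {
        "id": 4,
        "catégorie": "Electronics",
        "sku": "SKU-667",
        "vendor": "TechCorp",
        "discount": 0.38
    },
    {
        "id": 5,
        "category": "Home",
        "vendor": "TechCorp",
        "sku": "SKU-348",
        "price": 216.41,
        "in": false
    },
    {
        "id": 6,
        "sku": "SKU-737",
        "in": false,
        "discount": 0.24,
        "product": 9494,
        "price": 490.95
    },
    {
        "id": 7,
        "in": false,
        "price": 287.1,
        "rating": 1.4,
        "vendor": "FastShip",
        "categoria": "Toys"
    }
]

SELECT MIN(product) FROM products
6318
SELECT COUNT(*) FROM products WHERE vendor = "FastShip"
1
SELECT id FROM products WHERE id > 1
[2, 3, 4, 5, 6, 7]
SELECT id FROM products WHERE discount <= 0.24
[1, 6]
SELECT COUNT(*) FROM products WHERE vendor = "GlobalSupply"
1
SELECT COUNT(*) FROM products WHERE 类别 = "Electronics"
1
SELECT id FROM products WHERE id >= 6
[6, 7]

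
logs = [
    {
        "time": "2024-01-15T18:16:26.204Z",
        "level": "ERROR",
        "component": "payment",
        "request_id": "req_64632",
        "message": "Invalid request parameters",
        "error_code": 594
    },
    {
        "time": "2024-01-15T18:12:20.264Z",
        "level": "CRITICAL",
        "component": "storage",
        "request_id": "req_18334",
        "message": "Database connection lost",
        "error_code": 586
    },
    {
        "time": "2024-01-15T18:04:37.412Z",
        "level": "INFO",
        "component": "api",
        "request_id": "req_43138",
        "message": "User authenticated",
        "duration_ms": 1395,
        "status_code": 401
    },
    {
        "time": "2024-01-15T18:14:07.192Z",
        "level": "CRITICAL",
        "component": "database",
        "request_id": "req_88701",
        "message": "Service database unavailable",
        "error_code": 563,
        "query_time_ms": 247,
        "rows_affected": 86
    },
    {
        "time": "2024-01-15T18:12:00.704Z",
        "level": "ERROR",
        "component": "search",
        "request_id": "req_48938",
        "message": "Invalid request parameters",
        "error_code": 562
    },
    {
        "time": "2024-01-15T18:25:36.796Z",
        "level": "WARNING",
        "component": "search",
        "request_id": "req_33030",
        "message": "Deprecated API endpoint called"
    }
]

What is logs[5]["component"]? "search"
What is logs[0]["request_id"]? "req_64632"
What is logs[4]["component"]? "search"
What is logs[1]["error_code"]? 586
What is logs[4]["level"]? "ERROR"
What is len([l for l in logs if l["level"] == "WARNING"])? 1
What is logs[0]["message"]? "Invalid request parameters"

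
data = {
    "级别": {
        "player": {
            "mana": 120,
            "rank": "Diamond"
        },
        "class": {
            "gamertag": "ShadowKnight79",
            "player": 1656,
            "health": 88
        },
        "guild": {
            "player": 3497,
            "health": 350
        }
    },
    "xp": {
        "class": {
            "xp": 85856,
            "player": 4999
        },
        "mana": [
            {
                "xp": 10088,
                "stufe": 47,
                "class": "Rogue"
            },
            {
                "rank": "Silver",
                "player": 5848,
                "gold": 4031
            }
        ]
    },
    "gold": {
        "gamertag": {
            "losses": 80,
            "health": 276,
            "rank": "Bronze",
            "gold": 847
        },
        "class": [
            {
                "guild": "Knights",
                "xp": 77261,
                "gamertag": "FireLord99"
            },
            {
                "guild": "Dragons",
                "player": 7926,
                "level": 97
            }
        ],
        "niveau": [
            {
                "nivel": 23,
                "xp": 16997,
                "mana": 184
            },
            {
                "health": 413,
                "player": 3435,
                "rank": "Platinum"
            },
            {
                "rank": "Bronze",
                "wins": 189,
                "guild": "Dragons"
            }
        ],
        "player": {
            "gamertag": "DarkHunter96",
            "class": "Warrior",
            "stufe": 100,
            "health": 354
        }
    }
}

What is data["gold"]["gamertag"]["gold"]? 847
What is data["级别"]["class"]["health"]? 88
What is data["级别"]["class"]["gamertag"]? "ShadowKnight79"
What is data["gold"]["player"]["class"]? "Warrior"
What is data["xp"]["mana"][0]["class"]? "Rogue"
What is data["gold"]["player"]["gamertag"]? "DarkHunter96"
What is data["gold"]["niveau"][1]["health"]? 413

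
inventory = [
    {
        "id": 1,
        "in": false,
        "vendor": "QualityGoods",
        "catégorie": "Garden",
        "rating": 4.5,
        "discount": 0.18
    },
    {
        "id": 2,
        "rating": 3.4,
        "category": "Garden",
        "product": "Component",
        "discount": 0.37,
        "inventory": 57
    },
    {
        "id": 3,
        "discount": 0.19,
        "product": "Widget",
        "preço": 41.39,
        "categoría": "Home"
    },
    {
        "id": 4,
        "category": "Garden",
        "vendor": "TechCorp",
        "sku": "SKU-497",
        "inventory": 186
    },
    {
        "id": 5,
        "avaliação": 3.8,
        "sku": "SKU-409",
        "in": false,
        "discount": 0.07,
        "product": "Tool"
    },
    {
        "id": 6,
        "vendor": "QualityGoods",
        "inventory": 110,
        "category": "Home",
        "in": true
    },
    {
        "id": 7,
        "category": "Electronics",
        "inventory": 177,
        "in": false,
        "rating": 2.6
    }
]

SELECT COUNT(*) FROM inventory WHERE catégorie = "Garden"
1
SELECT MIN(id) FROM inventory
1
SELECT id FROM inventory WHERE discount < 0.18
[5]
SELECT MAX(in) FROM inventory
True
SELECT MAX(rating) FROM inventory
4.5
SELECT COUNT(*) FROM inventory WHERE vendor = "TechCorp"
1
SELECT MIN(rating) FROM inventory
2.6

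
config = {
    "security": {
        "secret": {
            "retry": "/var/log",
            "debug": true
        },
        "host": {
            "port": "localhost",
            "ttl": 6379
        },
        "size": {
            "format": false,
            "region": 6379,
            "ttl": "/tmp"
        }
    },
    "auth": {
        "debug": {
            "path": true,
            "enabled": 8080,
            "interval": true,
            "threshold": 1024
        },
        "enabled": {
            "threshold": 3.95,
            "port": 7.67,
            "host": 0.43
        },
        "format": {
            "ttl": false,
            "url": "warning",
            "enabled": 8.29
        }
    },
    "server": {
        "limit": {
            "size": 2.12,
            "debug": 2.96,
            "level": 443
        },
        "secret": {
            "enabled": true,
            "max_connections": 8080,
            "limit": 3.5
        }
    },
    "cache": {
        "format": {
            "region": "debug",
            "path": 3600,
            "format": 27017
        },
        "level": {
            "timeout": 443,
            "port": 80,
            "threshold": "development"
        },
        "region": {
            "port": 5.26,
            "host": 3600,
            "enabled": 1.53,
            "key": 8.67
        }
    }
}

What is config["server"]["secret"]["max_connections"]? 8080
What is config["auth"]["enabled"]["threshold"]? 3.95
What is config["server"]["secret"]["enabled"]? True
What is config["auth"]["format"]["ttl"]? False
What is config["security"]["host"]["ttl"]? 6379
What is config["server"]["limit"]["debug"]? 2.96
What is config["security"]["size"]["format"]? False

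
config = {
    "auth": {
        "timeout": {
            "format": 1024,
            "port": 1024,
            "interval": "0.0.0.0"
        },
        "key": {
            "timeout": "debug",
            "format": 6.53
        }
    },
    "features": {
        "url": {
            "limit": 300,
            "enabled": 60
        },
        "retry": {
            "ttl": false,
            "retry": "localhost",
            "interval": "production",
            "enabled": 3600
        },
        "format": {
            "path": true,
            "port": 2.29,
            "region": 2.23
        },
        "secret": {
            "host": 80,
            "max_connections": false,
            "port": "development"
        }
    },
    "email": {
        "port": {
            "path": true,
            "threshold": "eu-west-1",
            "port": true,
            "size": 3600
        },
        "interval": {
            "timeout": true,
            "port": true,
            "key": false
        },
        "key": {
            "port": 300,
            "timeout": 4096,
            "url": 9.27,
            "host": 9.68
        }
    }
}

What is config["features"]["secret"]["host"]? 80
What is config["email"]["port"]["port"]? True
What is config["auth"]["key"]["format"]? 6.53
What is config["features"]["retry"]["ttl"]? False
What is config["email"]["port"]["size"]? 3600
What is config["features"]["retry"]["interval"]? "production"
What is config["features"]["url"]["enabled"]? 60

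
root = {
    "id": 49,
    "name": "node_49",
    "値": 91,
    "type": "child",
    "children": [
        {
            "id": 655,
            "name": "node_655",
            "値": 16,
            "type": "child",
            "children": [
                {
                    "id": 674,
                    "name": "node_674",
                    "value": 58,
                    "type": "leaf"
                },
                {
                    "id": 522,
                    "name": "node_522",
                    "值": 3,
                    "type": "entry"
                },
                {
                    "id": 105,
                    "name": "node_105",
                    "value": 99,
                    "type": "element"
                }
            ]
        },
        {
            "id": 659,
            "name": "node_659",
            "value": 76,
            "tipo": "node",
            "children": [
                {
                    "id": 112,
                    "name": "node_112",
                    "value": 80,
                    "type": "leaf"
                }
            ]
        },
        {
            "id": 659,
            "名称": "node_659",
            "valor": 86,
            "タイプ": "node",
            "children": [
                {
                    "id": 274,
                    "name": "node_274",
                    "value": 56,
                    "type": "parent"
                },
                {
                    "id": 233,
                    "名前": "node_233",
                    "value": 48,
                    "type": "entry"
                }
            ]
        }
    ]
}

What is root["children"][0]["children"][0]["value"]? 58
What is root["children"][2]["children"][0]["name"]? "node_274"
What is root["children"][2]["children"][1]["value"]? 48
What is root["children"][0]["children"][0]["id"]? 674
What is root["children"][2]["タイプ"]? "node"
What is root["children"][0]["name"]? "node_655"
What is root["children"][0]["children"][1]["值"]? 3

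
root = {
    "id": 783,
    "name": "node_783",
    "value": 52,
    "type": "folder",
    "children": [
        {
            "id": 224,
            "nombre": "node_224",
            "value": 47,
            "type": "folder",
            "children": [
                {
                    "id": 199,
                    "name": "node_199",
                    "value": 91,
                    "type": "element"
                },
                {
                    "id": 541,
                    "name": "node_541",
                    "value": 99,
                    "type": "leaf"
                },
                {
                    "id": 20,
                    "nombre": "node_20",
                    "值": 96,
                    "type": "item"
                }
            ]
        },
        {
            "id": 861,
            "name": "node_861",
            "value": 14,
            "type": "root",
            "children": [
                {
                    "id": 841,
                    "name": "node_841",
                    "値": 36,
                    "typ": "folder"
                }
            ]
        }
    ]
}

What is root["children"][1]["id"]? 861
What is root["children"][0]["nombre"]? "node_224"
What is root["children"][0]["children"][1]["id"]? 541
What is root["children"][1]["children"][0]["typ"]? "folder"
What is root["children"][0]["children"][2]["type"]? "item"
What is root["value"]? 52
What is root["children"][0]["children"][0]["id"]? 199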